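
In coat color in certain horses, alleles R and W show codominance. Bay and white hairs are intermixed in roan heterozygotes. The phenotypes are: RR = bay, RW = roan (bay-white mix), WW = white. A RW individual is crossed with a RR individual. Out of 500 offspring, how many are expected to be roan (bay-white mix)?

Punnett square for RW × RR:
Offspring genotypes: 2 RR, 2 RW
Phenotype counts: 2 bay, 2 roan (bay-white mix)
roan (bay-white mix): 2 out of 4 → fraction 1/2
Expected count = 1/2 × 500 = 250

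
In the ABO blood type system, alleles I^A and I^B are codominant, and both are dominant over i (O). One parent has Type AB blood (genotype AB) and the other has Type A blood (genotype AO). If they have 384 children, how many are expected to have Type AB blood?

Cross: AB × AO
Possible offspring genotypes: 1 AA, 1 AO, 1 AB, 1 BO
Blood type counts: 2 Type A, 1 Type AB, 1 Type B
Probability of Type AB: 1/4
Expected count = 1/4 × 384 = 96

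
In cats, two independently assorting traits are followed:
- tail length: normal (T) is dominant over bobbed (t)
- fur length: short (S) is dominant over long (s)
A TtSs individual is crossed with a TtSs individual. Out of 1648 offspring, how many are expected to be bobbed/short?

Dihybrid cross TtSs × TtSs — consider each gene separately:
tail length: Tt × Tt → 1 TT, 2 Tt, 1 tt → 3 T_ : 1 tt (out of 4)
fur length: Ss × Ss → 1 SS, 2 Ss, 1 ss → 3 S_ : 1 ss (out of 4)
Combine (counts out of 4 × 4 = 16): normal/short (T_S_) = 3×3 = 9; normal/long (T_ss) = 3×1 = 3; bobbed/short (ttS_) = 1×3 = 3; bobbed/long (ttss) = 1×1 = 1
Phenotype counts (out of 16): 9 normal/short, 3 normal/long, 3 bobbed/short, 1 bobbed/long
bobbed/short: 3 out of 16 → fraction 3/16
Expected count = 3/16 × 1648 = 309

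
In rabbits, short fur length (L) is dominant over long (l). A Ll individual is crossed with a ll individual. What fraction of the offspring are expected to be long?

Punnett square for Ll × ll:
Offspring genotypes: 2 Ll, 2 ll
short: 2, long: 2
long: 2 out of 4
Probability: 2/4 = 1/2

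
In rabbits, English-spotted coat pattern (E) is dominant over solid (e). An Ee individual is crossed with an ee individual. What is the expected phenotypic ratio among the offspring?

Punnett square for Ee × ee:
Offspring genotypes: 2 Ee, 2 ee
English-spotted: 2, solid: 2
Ratio: 1:1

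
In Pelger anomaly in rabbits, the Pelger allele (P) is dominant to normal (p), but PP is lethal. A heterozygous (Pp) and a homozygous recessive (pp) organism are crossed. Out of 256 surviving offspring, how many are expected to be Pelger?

Cross: Pp × pp
Punnett square offspring (before lethality): 2 Pp, 2 pp
No PP offspring are produced in this cross.
Pelger: 2 out of 4 → fraction 1/2
Expected count = 1/2 × 256 = 128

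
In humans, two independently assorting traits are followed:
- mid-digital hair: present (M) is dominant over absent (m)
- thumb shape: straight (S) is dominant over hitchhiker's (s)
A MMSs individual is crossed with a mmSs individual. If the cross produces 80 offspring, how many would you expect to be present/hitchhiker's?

Dihybrid cross MMSs × mmSs — consider each gene separately:
mid-digital hair: MM × mm → 4 Mm → 4 M_ (out of 4)
thumb shape: Ss × Ss → 1 SS, 2 Ss, 1 ss → 3 S_ : 1 ss (out of 4)
Combine (counts out of 4 × 4 = 16): present/straight (M_S_) = 4×3 = 12; present/hitchhiker's (M_ss) = 4×1 = 4
Phenotype counts (out of 16): 12 present/straight, 4 present/hitchhiker's
present/hitchhiker's: 4 out of 16 → fraction 1/4
Expected count = 1/4 × 80 = 20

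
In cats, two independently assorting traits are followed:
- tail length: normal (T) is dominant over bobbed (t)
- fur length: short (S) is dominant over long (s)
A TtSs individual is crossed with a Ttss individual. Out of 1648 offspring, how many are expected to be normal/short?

Dihybrid cross TtSs × Ttss — consider each gene separately:
tail length: Tt × Tt → 1 TT, 2 Tt, 1 tt → 3 T_ : 1 tt (out of 4)
fur length: Ss × ss → 2 Ss, 2 ss → 2 S_ : 2 ss (out of 4)
Combine (counts out of 4 × 4 = 16): normal/short (T_S_) = 3×2 = 6; normal/long (T_ss) = 3×2 = 6; bobbed/short (ttS_) = 1×2 = 2; bobbed/long (ttss) = 1×2 = 2
Phenotype counts (out of 16): 6 normal/short, 6 normal/long, 2 bobbed/short, 2 bobbed/long
normal/short: 6 out of 16 → fraction 3/8
Expected count = 3/8 × 1648 = 618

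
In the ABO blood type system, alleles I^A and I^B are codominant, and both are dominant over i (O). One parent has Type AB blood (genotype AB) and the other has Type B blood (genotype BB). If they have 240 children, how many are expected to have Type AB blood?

Cross: AB × BB
Possible offspring genotypes: 2 AB, 2 BB
Blood type counts: 2 Type AB, 2 Type B
Probability of Type AB: 2/4 = 1/2
Expected count = 1/2 × 240 = 120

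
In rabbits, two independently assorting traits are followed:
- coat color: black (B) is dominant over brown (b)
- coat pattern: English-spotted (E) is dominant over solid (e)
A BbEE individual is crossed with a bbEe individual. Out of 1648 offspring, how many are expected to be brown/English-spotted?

Dihybrid cross BbEE × bbEe — consider each gene separately:
coat color: Bb × bb → 2 Bb, 2 bb → 2 B_ : 2 bb (out of 4)
coat pattern: EE × Ee → 2 EE, 2 Ee → 4 E_ (out of 4)
Combine (counts out of 4 × 4 = 16): black/English-spotted (B_E_) = 2×4 = 8; brown/English-spotted (bbE_) = 2×4 = 8
Phenotype counts (out of 16): 8 black/English-spotted, 8 brown/English-spotted
brown/English-spotted: 8 out of 16 → fraction 1/2
Expected count = 1/2 × 1648 = 824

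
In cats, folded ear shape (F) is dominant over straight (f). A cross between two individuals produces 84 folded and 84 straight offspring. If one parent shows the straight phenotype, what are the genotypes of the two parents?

Observed offspring: 84 folded, 84 straight
The observed ratio simplifies to 1:1. One parent shows straight, so its genotype must be ff. A 1:1 offspring split requires the other parent to be heterozygous (Ff).
Parent genotypes: ff × Ff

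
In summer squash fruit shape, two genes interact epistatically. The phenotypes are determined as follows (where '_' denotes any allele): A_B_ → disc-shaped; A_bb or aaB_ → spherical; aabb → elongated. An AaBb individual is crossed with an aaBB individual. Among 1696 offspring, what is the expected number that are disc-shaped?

Cross: AaBb × aaBB — consider each gene separately:
A gene: Aa × aa → 2 Aa, 2 aa → 2 A_ : 2 aa (out of 4)
B gene: Bb × BB → 2 BB, 2 Bb → 4 B_ (out of 4)
Genotype classes (out of 4 × 4 = 16): A_B_ = 2×4 = 8; aaB_ = 2×4 = 8
Apply the phenotype rules: A_B_ (8) → disc-shaped; aaB_ (8) → spherical
Phenotype counts (out of 16): 8 disc-shaped, 8 spherical
disc-shaped: 8 out of 16 → fraction 1/2
Expected count = 1/2 × 1696 = 848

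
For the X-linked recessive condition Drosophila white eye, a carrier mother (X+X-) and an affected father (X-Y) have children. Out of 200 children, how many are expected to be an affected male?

Cross: X+X- × X-Y
Offspring: 1 X+X-, 1 X+Y, 1 X-X-, 1 X-Y
Probability of an affected male: 1/4
Expected count = 1/4 × 200 = 50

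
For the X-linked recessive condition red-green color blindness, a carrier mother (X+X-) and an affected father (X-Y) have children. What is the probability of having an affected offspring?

Cross: X+X- × X-Y
Offspring: 1 X+X-, 1 X+Y, 1 X-X-, 1 X-Y
Probability of an affected offspring: 2/4 = 1/2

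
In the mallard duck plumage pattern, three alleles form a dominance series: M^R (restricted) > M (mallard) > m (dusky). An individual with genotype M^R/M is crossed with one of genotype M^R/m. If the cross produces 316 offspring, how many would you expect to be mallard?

Cross: M^R/M × M^R/m
Allele dominance: M^R > M > m
Offspring genotypes: 1 M^R/M^R, 1 M^R/m, 1 M^R/M, 1 M/m
Phenotype counts: 3 restricted, 1 mallard
mallard: 1 out of 4 → fraction 1/4
Expected count = 1/4 × 316 = 79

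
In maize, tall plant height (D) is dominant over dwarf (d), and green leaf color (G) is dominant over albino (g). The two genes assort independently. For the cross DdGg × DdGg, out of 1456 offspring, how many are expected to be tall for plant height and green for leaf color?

Dihybrid cross DdGg × DdGg — consider each gene separately:
plant height: Dd × Dd → 1 DD, 2 Dd, 1 dd → 3 D_ : 1 dd (out of 4)
leaf color: Gg × Gg → 1 GG, 2 Gg, 1 gg → 3 G_ : 1 gg (out of 4)
Looking for: tall (D_) and green (G_)
P(tall) = 3/4, P(green) = 3/4
P(both) = 3/4 × 3/4 = 9/16
Expected count = 9/16 × 1456 = 819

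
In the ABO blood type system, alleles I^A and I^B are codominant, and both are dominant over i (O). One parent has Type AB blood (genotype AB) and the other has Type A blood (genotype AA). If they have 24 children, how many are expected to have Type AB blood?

Cross: AB × AA
Possible offspring genotypes: 2 AA, 2 AB
Blood type counts: 2 Type A, 2 Type AB
Probability of Type AB: 2/4 = 1/2
Expected count = 1/2 × 24 = 12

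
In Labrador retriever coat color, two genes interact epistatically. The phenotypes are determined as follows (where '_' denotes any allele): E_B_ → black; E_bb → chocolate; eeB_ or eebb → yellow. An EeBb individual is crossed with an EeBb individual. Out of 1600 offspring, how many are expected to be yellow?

Cross: EeBb × EeBb — consider each gene separately:
E gene: Ee × Ee → 1 EE, 2 Ee, 1 ee → 3 E_ : 1 ee (out of 4)
B gene: Bb × Bb → 1 BB, 2 Bb, 1 bb → 3 B_ : 1 bb (out of 4)
Genotype classes (out of 4 × 4 = 16): E_B_ = 3×3 = 9; E_bb = 3×1 = 3; eeB_ = 1×3 = 3; eebb = 1×1 = 1
Apply the phenotype rules: E_B_ (9) → black; E_bb (3) → chocolate; eeB_ (3) + eebb (1) → yellow
Phenotype counts (out of 16): 9 black, 3 chocolate, 4 yellow
yellow: 4 out of 16 → fraction 1/4
Expected count = 1/4 × 1600 = 400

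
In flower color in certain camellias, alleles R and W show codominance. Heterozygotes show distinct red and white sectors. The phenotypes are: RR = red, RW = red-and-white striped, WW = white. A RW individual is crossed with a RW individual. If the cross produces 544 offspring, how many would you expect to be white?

Punnett square for RW × RW:
Offspring genotypes: 1 RR, 2 RW, 1 WW
Phenotype counts: 1 red, 2 red-and-white striped, 1 white
white: 1 out of 4 → fraction 1/4
Expected count = 1/4 × 544 = 136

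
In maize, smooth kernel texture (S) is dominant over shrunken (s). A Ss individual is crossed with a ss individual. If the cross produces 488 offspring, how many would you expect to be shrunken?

Punnett square for Ss × ss:
Offspring genotypes: 2 Ss, 2 ss
smooth: 2, shrunken: 2
shrunken: 2 out of 4 → fraction 1/2
Expected count = 1/2 × 488 = 244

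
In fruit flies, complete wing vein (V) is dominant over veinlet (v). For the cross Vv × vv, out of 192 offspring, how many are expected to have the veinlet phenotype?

Punnett square for Vv × vv:
Offspring genotypes: 2 Vv, 2 vv
Total offspring: 4
Count with target: 2
Probability: 2/4 = 1/2
Expected count = 1/2 × 192 = 96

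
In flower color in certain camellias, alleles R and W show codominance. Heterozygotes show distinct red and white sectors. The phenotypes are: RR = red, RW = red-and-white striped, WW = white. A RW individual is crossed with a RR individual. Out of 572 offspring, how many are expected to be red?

Punnett square for RW × RR:
Offspring genotypes: 2 RR, 2 RW
Phenotype counts: 2 red, 2 red-and-white striped
red: 2 out of 4 → fraction 1/2
Expected count = 1/2 × 572 = 286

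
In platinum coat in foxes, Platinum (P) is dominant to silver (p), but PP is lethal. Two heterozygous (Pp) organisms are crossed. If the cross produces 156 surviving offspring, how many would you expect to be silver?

Cross: Pp × Pp
Punnett square offspring (before lethality): 1 PP, 2 Pp, 1 pp
The PP genotype is lethal (embryos die); surviving offspring: 2 Pp, 1 pp
silver: 1 out of 3 → fraction 1/3
Expected count = 1/3 × 156 = 52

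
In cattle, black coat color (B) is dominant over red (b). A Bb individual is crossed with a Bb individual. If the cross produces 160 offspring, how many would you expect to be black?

Punnett square for Bb × Bb:
Offspring genotypes: 1 BB, 2 Bb, 1 bb
black: 3, red: 1
black: 3 out of 4 → fraction 3/4
Expected count = 3/4 × 160 = 120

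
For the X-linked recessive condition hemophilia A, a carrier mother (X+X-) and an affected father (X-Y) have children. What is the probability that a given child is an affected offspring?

Cross: X+X- × X-Y
Offspring: 1 X+X-, 1 X+Y, 1 X-X-, 1 X-Y
Probability of an affected offspring: 2/4 = 1/2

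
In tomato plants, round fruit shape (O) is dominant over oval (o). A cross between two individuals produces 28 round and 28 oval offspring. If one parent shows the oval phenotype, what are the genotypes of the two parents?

Observed offspring: 28 round, 28 oval
The observed ratio simplifies to 1:1. One parent shows oval, so its genotype must be oo. A 1:1 offspring split requires the other parent to be heterozygous (Oo).
Parent genotypes: oo × Oo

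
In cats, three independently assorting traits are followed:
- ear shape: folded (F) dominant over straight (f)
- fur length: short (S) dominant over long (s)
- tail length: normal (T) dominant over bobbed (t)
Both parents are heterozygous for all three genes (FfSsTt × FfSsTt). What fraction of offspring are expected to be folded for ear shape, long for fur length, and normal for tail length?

Trihybrid cross: FfSsTt × FfSsTt
Each trait segregates independently with a 3:1 phenotypic ratio, so each gene contributes 3/4 (dominant) or 1/4 (recessive).
Target: folded (ear shape), long (fur length), normal (tail length)
Probability = product of independent per-trait probabilities
= 3/4 × 1/4 × 3/4 = 9/64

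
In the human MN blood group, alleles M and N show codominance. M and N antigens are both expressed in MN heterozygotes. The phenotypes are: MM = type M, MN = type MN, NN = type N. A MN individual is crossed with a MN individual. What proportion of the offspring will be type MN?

Punnett square for MN × MN:
Offspring genotypes: 1 MM, 2 MN, 1 NN
Phenotype counts: 1 type M, 2 type MN, 1 type N
type MN: 2 out of 4
Probability: 2/4 = 1/2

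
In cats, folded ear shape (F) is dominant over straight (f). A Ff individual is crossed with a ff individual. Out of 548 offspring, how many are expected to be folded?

Punnett square for Ff × ff:
Offspring genotypes: 2 Ff, 2 ff
folded: 2, straight: 2
folded: 2 out of 4 → fraction 1/2
Expected count = 1/2 × 548 = 274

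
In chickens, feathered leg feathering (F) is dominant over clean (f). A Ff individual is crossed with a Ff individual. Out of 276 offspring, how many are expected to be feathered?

Punnett square for Ff × Ff:
Offspring genotypes: 1 FF, 2 Ff, 1 ff
feathered: 3, clean: 1
feathered: 3 out of 4 → fraction 3/4
Expected count = 3/4 × 276 = 207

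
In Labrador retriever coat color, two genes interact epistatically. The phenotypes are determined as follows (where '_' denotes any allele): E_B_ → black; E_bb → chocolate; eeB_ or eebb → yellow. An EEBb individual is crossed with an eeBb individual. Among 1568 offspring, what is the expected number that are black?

Cross: EEBb × eeBb — consider each gene separately:
E gene: EE × ee → 4 Ee → 4 E_ (out of 4)
B gene: Bb × Bb → 1 BB, 2 Bb, 1 bb → 3 B_ : 1 bb (out of 4)
Genotype classes (out of 4 × 4 = 16): E_B_ = 4×3 = 12; E_bb = 4×1 = 4
Apply the phenotype rules: E_B_ (12) → black; E_bb (4) → chocolate
Phenotype counts (out of 16): 12 black, 4 chocolate
black: 12 out of 16 → fraction 3/4
Expected count = 3/4 × 1568 = 1176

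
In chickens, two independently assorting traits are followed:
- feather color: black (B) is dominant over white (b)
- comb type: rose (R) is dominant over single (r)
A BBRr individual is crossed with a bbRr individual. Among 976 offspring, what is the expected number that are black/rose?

Dihybrid cross BBRr × bbRr — consider each gene separately:
feather color: BB × bb → 4 Bb → 4 B_ (out of 4)
comb type: Rr × Rr → 1 RR, 2 Rr, 1 rr → 3 R_ : 1 rr (out of 4)
Combine (counts out of 4 × 4 = 16): black/rose (B_R_) = 4×3 = 12; black/single (B_rr) = 4×1 = 4
Phenotype counts (out of 16): 12 black/rose, 4 black/single
black/rose: 12 out of 16 → fraction 3/4
Expected count = 3/4 × 976 = 732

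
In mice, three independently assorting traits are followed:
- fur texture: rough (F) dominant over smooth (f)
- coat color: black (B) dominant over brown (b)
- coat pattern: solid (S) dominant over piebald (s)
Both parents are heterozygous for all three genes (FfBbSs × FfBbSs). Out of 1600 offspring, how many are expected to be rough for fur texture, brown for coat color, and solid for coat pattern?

Trihybrid cross: FfBbSs × FfBbSs
Each trait segregates independently with a 3:1 phenotypic ratio, so each gene contributes 3/4 (dominant) or 1/4 (recessive).
Target: rough (fur texture), brown (coat color), solid (coat pattern)
Probability = product of independent per-trait probabilities
= 3/4 × 1/4 × 3/4 = 9/64
Expected count = 9/64 × 1600 = 225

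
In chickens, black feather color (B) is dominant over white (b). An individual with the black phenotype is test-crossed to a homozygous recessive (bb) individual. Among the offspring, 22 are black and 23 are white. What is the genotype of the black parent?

Test cross: ? × bb
Offspring: 22 black, 23 white — approximately 1:1.
A 1:1 ratio in a test cross indicates the unknown parent is heterozygous (Bb).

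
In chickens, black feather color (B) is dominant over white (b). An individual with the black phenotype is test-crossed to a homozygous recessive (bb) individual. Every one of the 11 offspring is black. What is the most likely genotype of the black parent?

Test cross: ? × bb
All offspring are black.
If the unknown parent were heterozygous (Bb), about half of 11 offspring would be white; none are. The unknown parent is most likely homozygous dominant (BB).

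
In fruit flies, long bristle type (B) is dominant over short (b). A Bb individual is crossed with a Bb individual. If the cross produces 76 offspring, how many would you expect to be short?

Punnett square for Bb × Bb:
Offspring genotypes: 1 BB, 2 Bb, 1 bb
long: 3, short: 1
short: 1 out of 4 → fraction 1/4
Expected count = 1/4 × 76 = 19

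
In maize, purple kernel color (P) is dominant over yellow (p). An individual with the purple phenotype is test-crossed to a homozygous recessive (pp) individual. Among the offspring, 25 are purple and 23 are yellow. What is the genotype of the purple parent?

Test cross: ? × pp
Offspring: 25 purple, 23 yellow — approximately 1:1.
A 1:1 ratio in a test cross indicates the unknown parent is heterozygous (Pp).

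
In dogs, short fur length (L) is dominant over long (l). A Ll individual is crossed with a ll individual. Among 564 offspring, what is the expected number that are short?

Punnett square for Ll × ll:
Offspring genotypes: 2 Ll, 2 ll
short: 2, long: 2
short: 2 out of 4 → fraction 1/2
Expected count = 1/2 × 564 = 282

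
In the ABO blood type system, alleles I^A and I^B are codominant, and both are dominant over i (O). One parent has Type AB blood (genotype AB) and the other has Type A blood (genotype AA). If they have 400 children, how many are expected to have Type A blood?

Cross: AB × AA
Possible offspring genotypes: 2 AA, 2 AB
Blood type counts: 2 Type A, 2 Type AB
Probability of Type A: 2/4 = 1/2
Expected count = 1/2 × 400 = 200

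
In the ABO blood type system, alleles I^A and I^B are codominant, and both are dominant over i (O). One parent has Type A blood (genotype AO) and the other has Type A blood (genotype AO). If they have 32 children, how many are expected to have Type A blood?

Cross: AO × AO
Possible offspring genotypes: 1 AA, 2 AO, 1 OO
Blood type counts: 3 Type A, 1 Type O
Probability of Type A: 3/4
Expected count = 3/4 × 32 = 24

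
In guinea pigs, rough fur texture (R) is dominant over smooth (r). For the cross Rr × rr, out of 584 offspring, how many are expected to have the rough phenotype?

Punnett square for Rr × rr:
Offspring genotypes: 2 Rr, 2 rr
Total offspring: 4
Count with target: 2
Probability: 2/4 = 1/2
Expected count = 1/2 × 584 = 292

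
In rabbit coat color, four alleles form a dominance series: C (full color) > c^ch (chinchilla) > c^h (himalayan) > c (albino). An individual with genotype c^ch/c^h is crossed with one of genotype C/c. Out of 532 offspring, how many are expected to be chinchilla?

Cross: c^ch/c^h × C/c
Allele dominance: C > c^ch > c^h > c
Offspring genotypes: 1 C/c^ch, 1 c^ch/c, 1 C/c^h, 1 c^h/c
Phenotype counts: 2 full color, 1 chinchilla, 1 himalayan
chinchilla: 1 out of 4 → fraction 1/4
Expected count = 1/4 × 532 = 133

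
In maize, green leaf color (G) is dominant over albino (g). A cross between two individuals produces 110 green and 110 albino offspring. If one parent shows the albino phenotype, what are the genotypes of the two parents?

Observed offspring: 110 green, 110 albino
The observed ratio simplifies to 1:1. One parent shows albino, so its genotype must be gg. A 1:1 offspring split requires the other parent to be heterozygous (Gg).
Parent genotypes: gg × Gg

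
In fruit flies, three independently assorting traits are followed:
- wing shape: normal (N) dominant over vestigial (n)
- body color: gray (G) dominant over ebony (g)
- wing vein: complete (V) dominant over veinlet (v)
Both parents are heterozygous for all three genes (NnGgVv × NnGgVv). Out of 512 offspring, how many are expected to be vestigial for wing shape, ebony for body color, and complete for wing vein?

Trihybrid cross: NnGgVv × NnGgVv
Each trait segregates independently with a 3:1 phenotypic ratio, so each gene contributes 3/4 (dominant) or 1/4 (recessive).
Target: vestigial (wing shape), ebony (body color), complete (wing vein)
Probability = product of independent per-trait probabilities
= 1/4 × 1/4 × 3/4 = 3/64
Expected count = 3/64 × 512 = 24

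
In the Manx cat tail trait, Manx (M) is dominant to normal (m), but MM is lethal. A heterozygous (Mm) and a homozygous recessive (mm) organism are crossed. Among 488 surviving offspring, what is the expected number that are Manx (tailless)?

Cross: Mm × mm
Punnett square offspring (before lethality): 2 Mm, 2 mm
No MM offspring are produced in this cross.
Manx (tailless): 2 out of 4 → fraction 1/2
Expected count = 1/2 × 488 = 244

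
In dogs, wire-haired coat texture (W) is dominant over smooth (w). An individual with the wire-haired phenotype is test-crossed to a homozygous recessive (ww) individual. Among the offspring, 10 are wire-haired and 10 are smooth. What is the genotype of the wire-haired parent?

Test cross: ? × ww
Offspring: 10 wire-haired, 10 smooth — approximately 1:1.
A 1:1 ratio in a test cross indicates the unknown parent is heterozygous (Ww).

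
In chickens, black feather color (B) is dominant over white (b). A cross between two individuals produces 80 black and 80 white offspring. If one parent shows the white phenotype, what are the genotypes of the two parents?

Observed offspring: 80 black, 80 white
The observed ratio simplifies to 1:1. One parent shows white, so its genotype must be bb. A 1:1 offspring split requires the other parent to be heterozygous (Bb).
Parent genotypes: bb × Bb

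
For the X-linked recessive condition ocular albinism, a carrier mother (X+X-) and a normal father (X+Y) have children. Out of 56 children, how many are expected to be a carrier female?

Cross: X+X- × X+Y
Offspring: 1 X+X+, 1 X+Y, 1 X+X-, 1 X-Y
Probability of a carrier female: 1/4
Expected count = 1/4 × 56 = 14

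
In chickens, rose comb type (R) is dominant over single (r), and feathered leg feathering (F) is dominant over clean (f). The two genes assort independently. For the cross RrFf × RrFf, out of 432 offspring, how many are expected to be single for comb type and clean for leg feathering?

Dihybrid cross RrFf × RrFf — consider each gene separately:
comb type: Rr × Rr → 1 RR, 2 Rr, 1 rr → 3 R_ : 1 rr (out of 4)
leg feathering: Ff × Ff → 1 FF, 2 Ff, 1 ff → 3 F_ : 1 ff (out of 4)
Looking for: single (rr) and clean (ff)
P(single) = 1/4, P(clean) = 1/4
P(both) = 1/4 × 1/4 = 1/16
Expected count = 1/16 × 432 = 27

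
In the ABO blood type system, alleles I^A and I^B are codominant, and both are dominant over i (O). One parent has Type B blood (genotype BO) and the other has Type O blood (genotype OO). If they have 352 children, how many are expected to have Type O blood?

Cross: BO × OO
Possible offspring genotypes: 2 BO, 2 OO
Blood type counts: 2 Type B, 2 Type O
Probability of Type O: 2/4 = 1/2
Expected count = 1/2 × 352 = 176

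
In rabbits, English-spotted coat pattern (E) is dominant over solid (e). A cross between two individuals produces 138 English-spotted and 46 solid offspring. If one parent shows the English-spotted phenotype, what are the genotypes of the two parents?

Observed offspring: 138 English-spotted, 46 solid
The observed ratio simplifies to 3:1. Solid (ee) offspring appear, so each parent must contribute one e allele. The parent stated to show English-spotted carries E, so it is Ee. The other parent is then either Ee or ee: Ee × ee would give a 1:1 split, whereas Ee × Ee gives 3:1 — matching the data. So both parents are heterozygous (Ee × Ee).
Parent genotypes: Ee × Ee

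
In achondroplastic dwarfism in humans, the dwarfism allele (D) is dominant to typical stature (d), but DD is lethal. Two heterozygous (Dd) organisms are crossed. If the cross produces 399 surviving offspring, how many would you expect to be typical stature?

Cross: Dd × Dd
Punnett square offspring (before lethality): 1 DD, 2 Dd, 1 dd
The DD genotype is lethal (embryos die); surviving offspring: 2 Dd, 1 dd
typical stature: 1 out of 3 → fraction 1/3
Expected count = 1/3 × 399 = 133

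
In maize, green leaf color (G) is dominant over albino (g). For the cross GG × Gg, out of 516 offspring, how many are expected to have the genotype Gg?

Punnett square for GG × Gg:
Offspring genotypes: 2 GG, 2 Gg
Total offspring: 4
Count with target: 2
Probability: 2/4 = 1/2
Expected count = 1/2 × 516 = 258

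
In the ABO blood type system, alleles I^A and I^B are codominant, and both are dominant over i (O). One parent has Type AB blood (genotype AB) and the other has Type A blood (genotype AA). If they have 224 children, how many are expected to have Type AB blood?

Cross: AB × AA
Possible offspring genotypes: 2 AA, 2 AB
Blood type counts: 2 Type A, 2 Type AB
Probability of Type AB: 2/4 = 1/2
Expected count = 1/2 × 224 = 112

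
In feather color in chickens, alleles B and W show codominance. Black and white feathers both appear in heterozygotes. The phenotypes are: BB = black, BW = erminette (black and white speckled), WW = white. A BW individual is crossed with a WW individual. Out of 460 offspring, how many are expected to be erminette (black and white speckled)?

Punnett square for BW × WW:
Offspring genotypes: 2 BW, 2 WW
Phenotype counts: 2 erminette (black and white speckled), 2 white
erminette (black and white speckled): 2 out of 4 → fraction 1/2
Expected count = 1/2 × 460 = 230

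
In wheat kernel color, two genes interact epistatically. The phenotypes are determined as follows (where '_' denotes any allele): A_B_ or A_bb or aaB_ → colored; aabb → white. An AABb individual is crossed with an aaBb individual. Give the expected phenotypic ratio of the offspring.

Cross: AABb × aaBb — consider each gene separately:
A gene: AA × aa → 4 Aa → 4 A_ (out of 4)
B gene: Bb × Bb → 1 BB, 2 Bb, 1 bb → 3 B_ : 1 bb (out of 4)
Genotype classes (out of 4 × 4 = 16): A_B_ = 4×3 = 12; A_bb = 4×1 = 4
Apply the phenotype rules: A_B_ (12) + A_bb (4) → colored
Phenotype counts (out of 16): 16 colored
Ratio: all colored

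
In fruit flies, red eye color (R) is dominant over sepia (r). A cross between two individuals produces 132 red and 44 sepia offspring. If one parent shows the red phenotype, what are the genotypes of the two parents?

Observed offspring: 132 red, 44 sepia
The observed ratio simplifies to 3:1. Sepia (rr) offspring appear, so each parent must contribute one r allele. The parent stated to show red carries R, so it is Rr. The other parent is then either Rr or rr: Rr × rr would give a 1:1 split, whereas Rr × Rr gives 3:1 — matching the data. So both parents are heterozygous (Rr × Rr).
Parent genotypes: Rr × Rr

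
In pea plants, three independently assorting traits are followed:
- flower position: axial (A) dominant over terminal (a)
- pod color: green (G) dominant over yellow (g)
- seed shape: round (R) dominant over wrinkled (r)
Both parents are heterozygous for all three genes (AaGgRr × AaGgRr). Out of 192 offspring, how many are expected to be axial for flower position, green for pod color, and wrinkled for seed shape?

Trihybrid cross: AaGgRr × AaGgRr
Each trait segregates independently with a 3:1 phenotypic ratio, so each gene contributes 3/4 (dominant) or 1/4 (recessive).
Target: axial (flower position), green (pod color), wrinkled (seed shape)
Probability = product of independent per-trait probabilities
= 3/4 × 3/4 × 1/4 = 9/64
Expected count = 9/64 × 192 = 27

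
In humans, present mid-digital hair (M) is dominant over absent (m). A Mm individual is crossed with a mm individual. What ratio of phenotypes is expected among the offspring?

Punnett square for Mm × mm:
Offspring genotypes: 2 Mm, 2 mm
present: 2, absent: 2
Ratio: 1:1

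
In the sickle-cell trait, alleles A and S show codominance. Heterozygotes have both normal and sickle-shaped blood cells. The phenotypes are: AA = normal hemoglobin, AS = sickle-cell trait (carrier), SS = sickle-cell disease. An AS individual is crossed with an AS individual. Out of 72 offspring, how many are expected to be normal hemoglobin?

Punnett square for AS × AS:
Offspring genotypes: 1 AA, 2 AS, 1 SS
Phenotype counts: 1 normal hemoglobin, 2 sickle-cell trait (carrier), 1 sickle-cell disease
normal hemoglobin: 1 out of 4 → fraction 1/4
Expected count = 1/4 × 72 = 18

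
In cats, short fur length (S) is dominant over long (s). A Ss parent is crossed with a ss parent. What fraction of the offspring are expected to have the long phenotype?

Punnett square for Ss × ss:
Offspring genotypes: 2 Ss, 2 ss
Total offspring: 4
Count with target: 2
Probability: 2/4 = 1/2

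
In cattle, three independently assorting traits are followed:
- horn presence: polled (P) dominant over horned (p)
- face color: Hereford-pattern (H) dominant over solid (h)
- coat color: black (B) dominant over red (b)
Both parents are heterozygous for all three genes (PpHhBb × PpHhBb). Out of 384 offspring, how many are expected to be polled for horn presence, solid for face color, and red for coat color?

Trihybrid cross: PpHhBb × PpHhBb
Each trait segregates independently with a 3:1 phenotypic ratio, so each gene contributes 3/4 (dominant) or 1/4 (recessive).
Target: polled (horn presence), solid (face color), red (coat color)
Probability = product of independent per-trait probabilities
= 3/4 × 1/4 × 1/4 = 3/64
Expected count = 3/64 × 384 = 18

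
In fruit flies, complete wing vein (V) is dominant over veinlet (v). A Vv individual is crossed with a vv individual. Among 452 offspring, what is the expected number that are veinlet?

Punnett square for Vv × vv:
Offspring genotypes: 2 Vv, 2 vv
complete: 2, veinlet: 2
veinlet: 2 out of 4 → fraction 1/2
Expected count = 1/2 × 452 = 226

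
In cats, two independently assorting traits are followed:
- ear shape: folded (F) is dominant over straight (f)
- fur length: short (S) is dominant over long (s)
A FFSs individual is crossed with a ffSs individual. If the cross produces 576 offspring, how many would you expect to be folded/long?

Dihybrid cross FFSs × ffSs — consider each gene separately:
ear shape: FF × ff → 4 Ff → 4 F_ (out of 4)
fur length: Ss × Ss → 1 SS, 2 Ss, 1 ss → 3 S_ : 1 ss (out of 4)
Combine (counts out of 4 × 4 = 16): folded/short (F_S_) = 4×3 = 12; folded/long (F_ss) = 4×1 = 4
Phenotype counts (out of 16): 12 folded/short, 4 folded/long
folded/long: 4 out of 16 → fraction 1/4
Expected count = 1/4 × 576 = 144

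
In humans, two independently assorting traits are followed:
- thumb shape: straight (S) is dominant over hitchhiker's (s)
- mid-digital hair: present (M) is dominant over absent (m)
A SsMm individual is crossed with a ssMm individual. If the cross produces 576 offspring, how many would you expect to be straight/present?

Dihybrid cross SsMm × ssMm — consider each gene separately:
thumb shape: Ss × ss → 2 Ss, 2 ss → 2 S_ : 2 ss (out of 4)
mid-digital hair: Mm × Mm → 1 MM, 2 Mm, 1 mm → 3 M_ : 1 mm (out of 4)
Combine (counts out of 4 × 4 = 16): straight/present (S_M_) = 2×3 = 6; straight/absent (S_mm) = 2×1 = 2; hitchhiker's/present (ssM_) = 2×3 = 6; hitchhiker's/absent (ssmm) = 2×1 = 2
Phenotype counts (out of 16): 6 straight/present, 2 straight/absent, 6 hitchhiker's/present, 2 hitchhiker's/absent
straight/present: 6 out of 16 → fraction 3/8
Expected count = 3/8 × 576 = 216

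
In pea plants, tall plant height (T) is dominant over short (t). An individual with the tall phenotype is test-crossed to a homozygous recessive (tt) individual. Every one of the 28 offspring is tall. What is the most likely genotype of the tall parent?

Test cross: ? × tt
All offspring are tall.
If the unknown parent were heterozygous (Tt), about half of 28 offspring would be short; none are. The unknown parent is most likely homozygous dominant (TT).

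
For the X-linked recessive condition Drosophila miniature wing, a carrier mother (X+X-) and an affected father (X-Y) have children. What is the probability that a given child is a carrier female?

Cross: X+X- × X-Y
Offspring: 1 X+X-, 1 X+Y, 1 X-X-, 1 X-Y
Probability of a carrier female: 1/4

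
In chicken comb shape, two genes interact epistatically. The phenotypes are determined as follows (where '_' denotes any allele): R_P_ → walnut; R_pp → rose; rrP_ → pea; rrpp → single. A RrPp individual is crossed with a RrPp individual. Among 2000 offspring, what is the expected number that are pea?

Cross: RrPp × RrPp — consider each gene separately:
R gene: Rr × Rr → 1 RR, 2 Rr, 1 rr → 3 R_ : 1 rr (out of 4)
P gene: Pp × Pp → 1 PP, 2 Pp, 1 pp → 3 P_ : 1 pp (out of 4)
Genotype classes (out of 4 × 4 = 16): R_P_ = 3×3 = 9; R_pp = 3×1 = 3; rrP_ = 1×3 = 3; rrpp = 1×1 = 1
Apply the phenotype rules: R_P_ (9) → walnut; R_pp (3) → rose; rrP_ (3) → pea; rrpp (1) → single
Phenotype counts (out of 16): 9 walnut, 3 rose, 3 pea, 1 single
pea: 3 out of 16 → fraction 3/16
Expected count = 3/16 × 2000 = 375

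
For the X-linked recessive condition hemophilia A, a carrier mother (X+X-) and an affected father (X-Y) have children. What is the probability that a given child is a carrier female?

Cross: X+X- × X-Y
Offspring: 1 X+X-, 1 X+Y, 1 X-X-, 1 X-Y
Probability of a carrier female: 1/4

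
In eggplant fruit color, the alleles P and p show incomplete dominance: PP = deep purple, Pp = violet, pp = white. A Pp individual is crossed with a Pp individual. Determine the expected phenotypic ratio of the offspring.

Punnett square for Pp × Pp:
Offspring genotypes: 1 PP, 2 Pp, 1 pp
Phenotype counts: 1 deep purple, 2 violet, 1 white
Ratio: 1 deep purple : 2 violet : 1 white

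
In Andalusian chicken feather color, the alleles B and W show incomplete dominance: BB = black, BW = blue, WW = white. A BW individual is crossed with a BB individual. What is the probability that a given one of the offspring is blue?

Punnett square for BW × BB:
Offspring genotypes: 2 BB, 2 BW
Phenotype counts: 2 black, 2 blue
blue: 2 out of 4
Probability: 2/4 = 1/2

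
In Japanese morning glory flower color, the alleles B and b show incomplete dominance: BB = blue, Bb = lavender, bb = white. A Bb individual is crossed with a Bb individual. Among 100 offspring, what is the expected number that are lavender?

Punnett square for Bb × Bb:
Offspring genotypes: 1 BB, 2 Bb, 1 bb
Phenotype counts: 1 blue, 2 lavender, 1 white
lavender: 2 out of 4 → fraction 1/2
Expected count = 1/2 × 100 = 50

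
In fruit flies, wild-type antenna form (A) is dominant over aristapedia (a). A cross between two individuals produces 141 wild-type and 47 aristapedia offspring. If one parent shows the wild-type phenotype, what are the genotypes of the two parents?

Observed offspring: 141 wild-type, 47 aristapedia
The observed ratio simplifies to 3:1. Aristapedia (aa) offspring appear, so each parent must contribute one a allele. The parent stated to show wild-type carries A, so it is Aa. The other parent is then either Aa or aa: Aa × aa would give a 1:1 split, whereas Aa × Aa gives 3:1 — matching the data. So both parents are heterozygous (Aa × Aa).
Parent genotypes: Aa × Aa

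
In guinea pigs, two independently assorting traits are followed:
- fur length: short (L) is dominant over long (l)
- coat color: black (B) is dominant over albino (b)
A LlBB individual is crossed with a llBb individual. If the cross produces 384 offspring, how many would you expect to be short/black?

Dihybrid cross LlBB × llBb — consider each gene separately:
fur length: Ll × ll → 2 Ll, 2 ll → 2 L_ : 2 ll (out of 4)
coat color: BB × Bb → 2 BB, 2 Bb → 4 B_ (out of 4)
Combine (counts out of 4 × 4 = 16): short/black (L_B_) = 2×4 = 8; long/black (llB_) = 2×4 = 8
Phenotype counts (out of 16): 8 short/black, 8 long/black
short/black: 8 out of 16 → fraction 1/2
Expected count = 1/2 × 384 = 192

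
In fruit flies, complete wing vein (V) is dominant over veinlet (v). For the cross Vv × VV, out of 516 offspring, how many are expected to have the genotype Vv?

Punnett square for Vv × VV:
Offspring genotypes: 2 VV, 2 Vv
Total offspring: 4
Count with target: 2
Probability: 2/4 = 1/2
Expected count = 1/2 × 516 = 258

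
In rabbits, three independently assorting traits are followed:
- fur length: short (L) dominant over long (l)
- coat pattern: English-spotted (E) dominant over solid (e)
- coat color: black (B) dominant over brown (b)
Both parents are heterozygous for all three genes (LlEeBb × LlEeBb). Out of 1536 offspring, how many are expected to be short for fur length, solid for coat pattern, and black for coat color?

Trihybrid cross: LlEeBb × LlEeBb
Each trait segregates independently with a 3:1 phenotypic ratio, so each gene contributes 3/4 (dominant) or 1/4 (recessive).
Target: short (fur length), solid (coat pattern), black (coat color)
Probability = product of independent per-trait probabilities
= 3/4 × 1/4 × 3/4 = 9/64
Expected count = 9/64 × 1536 = 216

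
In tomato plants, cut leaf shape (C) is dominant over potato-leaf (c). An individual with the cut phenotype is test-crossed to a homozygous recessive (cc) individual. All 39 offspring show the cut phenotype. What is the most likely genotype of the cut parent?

Test cross: ? × cc
All offspring are cut.
If the unknown parent were heterozygous (Cc), about half of 39 offspring would be potato-leaf; none are. The unknown parent is most likely homozygous dominant (CC).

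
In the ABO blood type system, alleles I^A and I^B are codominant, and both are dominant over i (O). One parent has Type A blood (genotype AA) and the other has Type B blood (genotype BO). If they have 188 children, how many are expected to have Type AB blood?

Cross: AA × BO
Possible offspring genotypes: 2 AB, 2 AO
Blood type counts: 2 Type AB, 2 Type A
Probability of Type AB: 2/4 = 1/2
Expected count = 1/2 × 188 = 94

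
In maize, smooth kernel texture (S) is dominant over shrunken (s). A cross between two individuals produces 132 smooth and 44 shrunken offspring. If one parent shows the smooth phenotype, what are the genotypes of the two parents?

Observed offspring: 132 smooth, 44 shrunken
The observed ratio simplifies to 3:1. Shrunken (ss) offspring appear, so each parent must contribute one s allele. The parent stated to show smooth carries S, so it is Ss. The other parent is then either Ss or ss: Ss × ss would give a 1:1 split, whereas Ss × Ss gives 3:1 — matching the data. So both parents are heterozygous (Ss × Ss).
Parent genotypes: Ss × Ss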